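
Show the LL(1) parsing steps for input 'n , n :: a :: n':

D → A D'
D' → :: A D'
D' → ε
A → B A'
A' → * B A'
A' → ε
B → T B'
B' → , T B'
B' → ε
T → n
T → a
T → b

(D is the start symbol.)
LL(1) parsing maintains a stack (initially the start symbol over $) and the input. At each step: if the stack top is a terminal, match it against the current input token; if it is a non-terminal N, replace it with the RHS of M[N, lookahead] (the unique production whose predict set contains the lookahead).

Stack is shown with the top on the left.

Stack           Input              Action
-----------------------------------------
D $             n , n :: a :: n $  output D → A D'
A D' $          n , n :: a :: n $  output A → B A'
B A' D' $       n , n :: a :: n $  output B → T B'
T B' A' D' $    n , n :: a :: n $  output T → n
n B' A' D' $    n , n :: a :: n $  match 'n'
B' A' D' $      , n :: a :: n $    output B' → , T B'
, T B' A' D' $  , n :: a :: n $    match ','
T B' A' D' $    n :: a :: n $      output T → n
n B' A' D' $    n :: a :: n $      match 'n'
B' A' D' $      :: a :: n $        output B' → ε
A' D' $         :: a :: n $        output A' → ε
D' $            :: a :: n $        output D' → :: A D'
:: A D' $       :: a :: n $        match '::'
A D' $          a :: n $           output A → B A'
B A' D' $       a :: n $           output B → T B'
T B' A' D' $    a :: n $           output T → a
a B' A' D' $    a :: n $           match 'a'
B' A' D' $      :: n $             output B' → ε
A' D' $         :: n $             output A' → ε
D' $            :: n $             output D' → :: A D'
:: A D' $       :: n $             match '::'
A D' $          n $                output A → B A'
B A' D' $       n $                output B → T B'
T B' A' D' $    n $                output T → n
n B' A' D' $    n $                match 'n'
B' A' D' $      $                  output B' → ε
A' D' $         $                  output A' → ε
D' $            $                  output D' → ε
$               $                  accept

The string is accepted.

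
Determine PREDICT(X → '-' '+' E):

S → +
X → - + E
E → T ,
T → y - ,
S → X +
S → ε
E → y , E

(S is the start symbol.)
PREDICT(X → '-' '+' E) = (FIRST(RHS) \ {ε}) ∪ (FOLLOW(X) if ε ∈ FIRST(RHS), i.e. RHS ⇒* ε)
FIRST('-' '+' E) = { '-' }
ε ∉ FIRST('-' '+' E), so FOLLOW(X) is not added.
PREDICT(X → '-' '+' E) = { '-' }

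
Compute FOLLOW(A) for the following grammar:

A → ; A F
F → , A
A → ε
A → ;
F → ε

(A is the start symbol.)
To compute FOLLOW(A), find every occurrence of A on a right-hand side N → α A β: add FIRST(β) \ {ε}, and if β is empty or nullable also add FOLLOW(N). Iterate to a fixed point.

A is the start symbol, so $ ∈ FOLLOW(A).
In A → ; A F: A is followed by F, add FIRST(F) \ {ε} = { ',' }
  F is nullable, so FOLLOW(A) is also included — that is the set being defined, nothing new
In F → , A: A is at the end, add FOLLOW(F)

The FOLLOW sets referred to above (computed the same way, to a fixed point):
  FOLLOW(F) = { $, ',' }

Taking the union: FOLLOW(A) = { $, ',' }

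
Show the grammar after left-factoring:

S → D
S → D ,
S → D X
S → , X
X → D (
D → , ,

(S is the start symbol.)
Left-factoring transforms A → αβ₁ | αβ₂ into A → αA' and A' → β₁ | β₂
(α is the longest common prefix among the alternatives). Repeat until
no nonterminal has two alternatives with a common prefix.

Round 1: S has alternatives sharing prefix 'D'. Introduce S': S → D S'
  Add: S' → ε
  Add: S' → ,
  Add: S' → X

No remaining common prefixes — done.

Resulting grammar:
S → D S'
S' → ε
S' → ,
S' → X
S → , X
X → D (
D → , ,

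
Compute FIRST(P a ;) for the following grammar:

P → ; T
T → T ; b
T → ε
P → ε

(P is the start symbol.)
FIRST sets of the non-terminals involved (from the grammar, by fixed-point iteration):
  FIRST(P) = { ';', ε }

To compute FIRST(P a ;), process the symbols left to right:
Symbol P is a non-terminal. Add FIRST(P) \ {ε} = { ';' }
P is nullable (ε ∈ FIRST(P)), continue to the next symbol.
Symbol a is a terminal. Add 'a' and stop.
FIRST(P a ;) = { ';', 'a' }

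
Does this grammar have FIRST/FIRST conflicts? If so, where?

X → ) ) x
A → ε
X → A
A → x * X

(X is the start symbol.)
A FIRST/FIRST conflict occurs when two productions N → α and N → β for the same non-terminal have FIRST(α) ∩ FIRST(β) ≠ ∅ (with ε ∈ FIRST of a nullable right-hand side, so two nullable alternatives also conflict).

FIRST sets of the non-terminals at (or reachable through a nullable prefix from) the front of some alternative:
  FIRST(A) = { 'x', ε }

Productions for X:
  X → ) ) x: FIRST = { ')' }
  X → A: FIRST = { 'x', ε }
Productions for A:
  A → ε: FIRST = { ε }
  A → x * X: FIRST = { 'x' }

All alternatives of each non-terminal have pairwise disjoint FIRST sets.

Answer: No FIRST/FIRST conflicts.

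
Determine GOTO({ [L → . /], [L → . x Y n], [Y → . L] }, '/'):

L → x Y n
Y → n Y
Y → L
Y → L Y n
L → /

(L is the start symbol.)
{ [L → / .] }

GOTO(I, '/') = CLOSURE({ [A → αX.β] : [A → α.Xβ] ∈ I, X = '/' })

Items with dot before '/', with the dot advanced:
  [L → . /] → [L → / .]
Closure adds nothing (no advanced item has the dot before a non-terminal).

GOTO = { [L → / .] }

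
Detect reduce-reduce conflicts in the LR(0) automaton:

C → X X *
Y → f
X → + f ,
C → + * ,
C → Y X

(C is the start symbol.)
A reduce-reduce conflict occurs when an LR(0) state has two complete items [A → α .] and [B → β .] — both call for a reduction, and with no lookahead the parser cannot choose between them.

Augment with C' → C and build the canonical LR(0) collection (I0 = CLOSURE({[C' → . C]}), then GOTO on every symbol after a dot until no new states appear). It has 14 states:
  I0: { [C → . + * ,], [C → . X X *], [C → . Y X], [C' → . C], [X → . + f ,], [Y → . f] }  — shift
  I1: { [C → + . * ,], [X → + . f ,] }  — shift
  I2: { [C' → C .] }  — accept
  I3: { [C → X . X *], [X → . + f ,] }  — shift
  I4: { [C → Y . X], [X → . + f ,] }  — shift
  I5: { [Y → f .] }  — reduce
  I6: { [X → + . f ,] }  — shift
  I7: { [C → Y X .] }  — reduce
  I8: { [X → + f . ,] }  — shift
  I9: { [X → + f , .] }  — reduce
  I10: { [C → X X . *] }  — shift
  I11: { [C → X X * .] }  — reduce
  I12: { [C → + * . ,] }  — shift
  I13: { [C → + * , .] }  — reduce

No state contains more than one complete item.

Answer: No reduce-reduce conflicts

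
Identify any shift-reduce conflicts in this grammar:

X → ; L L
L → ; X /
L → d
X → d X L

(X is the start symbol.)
A shift-reduce conflict occurs when an LR(0) state has both:
  - a complete (reduce) item [A → α .] (dot at the end), and
  - a shift item [B → β . c γ] (dot before a terminal).

Augment with X' → X and build the canonical LR(0) collection (I0 = CLOSURE({[X' → . X]}), then GOTO on every symbol after a dot until no new states appear). It has 12 states:
  I0: { [X → . ; L L], [X → . d X L], [X' → . X] }  — shift
  I1: { [L → . ; X /], [L → . d], [X → ; . L L] }  — shift
  I2: { [X' → X .] }  — accept
  I3: { [X → . ; L L], [X → . d X L], [X → d . X L] }  — shift
  I4: { [L → . ; X /], [L → . d], [X → d X . L] }  — shift
  I5: { [L → ; . X /], [X → . ; L L], [X → . d X L] }  — shift
  I6: { [X → d X L .] }  — reduce
  I7: { [L → d .] }  — reduce
  I8: { [L → ; X . /] }  — shift
  I9: { [L → ; X / .] }  — reduce
  I10: { [L → . ; X /], [L → . d], [X → ; L . L] }  — shift
  I11: { [X → ; L L .] }  — reduce

No state contains both a complete item and a shift item.

Answer: No shift-reduce conflicts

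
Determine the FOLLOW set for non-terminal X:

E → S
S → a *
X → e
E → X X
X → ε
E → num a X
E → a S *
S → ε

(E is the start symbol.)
In E → X X: X is followed by X, add FIRST(X) \ {ε} = { 'e' }
  X is nullable, so also add FOLLOW(E)
In E → X X: X is at the end, add FOLLOW(E)
In E → num a X: X is at the end, add FOLLOW(E)

The FOLLOW sets referred to above (computed the same way, to a fixed point):
  FOLLOW(E) = { $ }

Taking the union: FOLLOW(X) = { $, 'e' }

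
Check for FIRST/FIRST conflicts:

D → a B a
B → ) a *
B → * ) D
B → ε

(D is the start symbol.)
A FIRST/FIRST conflict occurs when two productions N → α and N → β for the same non-terminal have FIRST(α) ∩ FIRST(β) ≠ ∅ (with ε ∈ FIRST of a nullable right-hand side, so two nullable alternatives also conflict).

Productions for B:
  B → ) a *: FIRST = { ')' }
  B → * ) D: FIRST = { '*' }
  B → ε: FIRST = { ε }
D has only one production, so no FIRST/FIRST conflict is possible there.

All alternatives of each non-terminal have pairwise disjoint FIRST sets.

Answer: No FIRST/FIRST conflicts.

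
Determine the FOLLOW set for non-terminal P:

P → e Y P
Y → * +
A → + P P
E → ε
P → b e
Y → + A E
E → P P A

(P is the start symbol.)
To compute FOLLOW(P), find every occurrence of P on a right-hand side N → α P β: add FIRST(β) \ {ε}, and if β is empty or nullable also add FOLLOW(N). Iterate to a fixed point.

P is the start symbol, so $ ∈ FOLLOW(P).
In P → e Y P: P is at the end; this adds FOLLOW(P) to itself — nothing new
In A → + P P: P is followed by P, add FIRST(P) \ {ε} = { 'b', 'e' }
In A → + P P: P is at the end, add FOLLOW(A)
In E → P P A: P is followed by P A, add FIRST(P A) \ {ε} = { 'b', 'e' }
In E → P P A: P is followed by A, add FIRST(A) \ {ε} = { '+' }

The FOLLOW sets referred to above (computed the same way, to a fixed point):
  FOLLOW(A) = { 'b', 'e' }

Taking the union: FOLLOW(P) = { $, '+', 'b', 'e' }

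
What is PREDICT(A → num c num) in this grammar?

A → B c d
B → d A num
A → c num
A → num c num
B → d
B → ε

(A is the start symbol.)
{ 'num' }

PREDICT(A → num c num) = (FIRST(RHS) \ {ε}) ∪ (FOLLOW(A) if ε ∈ FIRST(RHS), i.e. RHS ⇒* ε)
FIRST(num c num) = { 'num' }
ε ∉ FIRST(num c num), so FOLLOW(A) is not added.
PREDICT(A → num c num) = { 'num' }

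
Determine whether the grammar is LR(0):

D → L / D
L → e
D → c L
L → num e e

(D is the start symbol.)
A grammar is LR(0) if no state in the canonical LR(0) collection has:
  - both a shift item (dot before a terminal) and a complete item (shift-reduce conflict), or
  - two or more complete items (reduce-reduce conflict; the accept item [D' → D .] counts as a complete item here).

Augment with D' → D and build the canonical LR(0) collection (I0 = CLOSURE({[D' → . D]}), then GOTO on every symbol after a dot until no new states appear). It has 11 states:
  I0: { [D → . L / D], [D → . c L], [D' → . D], [L → . e], [L → . num e e] }  — shift
  I1: { [D' → D .] }  — accept
  I2: { [D → L . / D] }  — shift
  I3: { [D → c . L], [L → . e], [L → . num e e] }  — shift
  I4: { [L → e .] }  — reduce
  I5: { [L → num . e e] }  — shift
  I6: { [L → num e . e] }  — shift
  I7: { [L → num e e .] }  — reduce
  I8: { [D → c L .] }  — reduce
  I9: { [D → . L / D], [D → . c L], [D → L / . D], [L → . e], [L → . num e e] }  — shift
  I10: { [D → L / D .] }  — reduce

Every state is either a pure shift/goto state or contains exactly one complete item and nothing to shift — no conflicts. The grammar is LR(0).

Answer: Yes, the grammar is LR(0)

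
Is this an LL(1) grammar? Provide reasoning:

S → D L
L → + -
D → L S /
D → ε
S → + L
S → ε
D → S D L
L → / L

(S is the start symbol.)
A grammar is LL(1) if for each non-terminal N with multiple productions, the predict sets of those productions are pairwise disjoint, where PREDICT(N → α) = (FIRST(α) \ {ε}) ∪ (FOLLOW(N) if α ⇒* ε).

Relevant sets:
  FIRST(D) = { '+', '/', ε }
  FIRST(L) = { '+', '/' }
  FIRST(S) = { '+', '/', ε }
  FOLLOW(S) = { $, '+', '/' }
  FOLLOW(D) = { '+', '/' }

For S:
  PREDICT(S → D L) = { '+', '/' }
  PREDICT(S → '+' L) = { '+' }
  PREDICT(S → ε) = { $, '+', '/' }
For L:
  PREDICT(L → '+' '-') = { '+' }
  PREDICT(L → '/' L) = { '/' }
For D:
  PREDICT(D → L S '/') = { '+', '/' }
  PREDICT(D → ε) = { '+', '/' }
  PREDICT(D → S D L) = { '+', '/' }

Conflict found: Predict set conflict for S: { '+' }
The grammar is NOT LL(1).

Answer: No. Predict set conflict for S: { '+' }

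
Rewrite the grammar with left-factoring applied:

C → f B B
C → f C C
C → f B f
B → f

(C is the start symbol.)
C → f C'
C' → B C''
C'' → B
C'' → f
C' → C C
B → f

Left-factoring transforms A → αβ₁ | αβ₂ into A → αA' and A' → β₁ | β₂
(α is the longest common prefix among the alternatives). Repeat until
no nonterminal has two alternatives with a common prefix.

Round 1: C has alternatives sharing prefix 'f'. Introduce C': C → f C'
  Add: C' → B B
  Add: C' → C C
  Add: C' → B f

Round 2: C' has alternatives sharing prefix 'B'. Introduce C'': C' → B C''
  Add: C'' → B
  Add: C'' → f

No remaining common prefixes — done.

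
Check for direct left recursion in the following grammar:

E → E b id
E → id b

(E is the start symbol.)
Yes, E is left-recursive

E → E b id: LEFT RECURSIVE (starts with E)
E → id b: starts with id

The grammar has direct left recursion on: E.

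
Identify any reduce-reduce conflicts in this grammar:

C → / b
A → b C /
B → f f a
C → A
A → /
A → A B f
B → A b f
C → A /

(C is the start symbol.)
Augment with C' → C and build the canonical LR(0) collection (I0 = CLOSURE({[C' → . C]}), then GOTO on every symbol after a dot until no new states appear). It has 18 states:
  I0: { [A → . /], [A → . A B f], [A → . b C /], [C → . / b], [C → . A /], [C → . A], [C' → . C] }  — shift
  I1: { [A → / .], [C → / . b] }  — shift, reduce
  I2: { [A → . /], [A → . A B f], [A → . b C /], [A → A . B f], [B → . A b f], [B → . f f a], [C → A . /], [C → A .] }  — shift, reduce
  I3: { [C' → C .] }  — accept
  I4: { [A → . /], [A → . A B f], [A → . b C /], [A → b . C /], [C → . / b], [C → . A /], [C → . A] }  — shift
  I5: { [A → b C . /] }  — shift
  I6: { [A → b C / .] }  — reduce
  I7: { [A → / .], [C → A / .] }  — 2 reduces
  I8: { [A → . /], [A → . A B f], [A → . b C /], [A → A . B f], [B → . A b f], [B → . f f a], [B → A . b f] }  — shift
  I9: { [A → A B . f] }  — shift
  I10: { [B → f . f a] }  — shift
  I11: { [B → f f . a] }  — shift
  I12: { [B → f f a .] }  — reduce
  I13: { [A → A B f .] }  — reduce
  I14: { [A → / .] }  — reduce
  I15: { [A → . /], [A → . A B f], [A → . b C /], [A → b . C /], [B → A b . f], [C → . / b], [C → . A /], [C → . A] }  — shift
  I16: { [B → A b f .] }  — reduce
  I17: { [C → / b .] }  — reduce

I7 contains complete items [A → / .], [C → A / .] — reduce-reduce conflict.

Answer: Yes — I7: [A → / .] vs [C → A / .]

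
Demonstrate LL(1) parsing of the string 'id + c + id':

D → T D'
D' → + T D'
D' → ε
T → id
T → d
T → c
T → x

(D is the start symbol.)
LL(1) parsing maintains a stack (initially the start symbol over $) and the input. At each step: if the stack top is a terminal, match it against the current input token; if it is a non-terminal N, replace it with the RHS of M[N, lookahead] (the unique production whose predict set contains the lookahead).

Stack is shown with the top on the left.

Stack     Input          Action
-------------------------------
D $       id + c + id $  output D → T D'
T D' $    id + c + id $  output T → id
id D' $   id + c + id $  match 'id'
D' $      + c + id $     output D' → + T D'
+ T D' $  + c + id $     match '+'
T D' $    c + id $       output T → c
c D' $    c + id $       match 'c'
D' $      + id $         output D' → + T D'
+ T D' $  + id $         match '+'
T D' $    id $           output T → id
id D' $   id $           match 'id'
D' $      $              output D' → ε
$         $              accept

The string is accepted.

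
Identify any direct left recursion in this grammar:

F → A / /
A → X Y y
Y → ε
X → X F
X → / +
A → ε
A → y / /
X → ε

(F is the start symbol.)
Direct left recursion occurs when N → N α for some non-terminal N (the right-hand side begins with the left-hand side itself).

F → A / /: starts with A
A → X Y y: starts with X
Y → ε: starts with ε
X → X F: LEFT RECURSIVE (starts with X)
X → / +: starts with '/'
A → ε: starts with ε
A → y / /: starts with y
X → ε: starts with ε

The grammar has direct left recursion on: X.

Answer: Yes, X is left-recursive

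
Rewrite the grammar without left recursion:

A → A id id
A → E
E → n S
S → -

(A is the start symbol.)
A → E A'
A' → id id A'
A' → ε
E → n S
S → -

A is directly left-recursive. The standard transformation for
  A → A α₁ | ... | A α_m | β₁ | ... | β_n
is
  A  → β₁ A' | ... | β_n A'
  A' → α₁ A' | ... | α_m A' | ε

A → E becomes A → E A'
A → A id id becomes A' → id id A'
Add A' → ε

Productions for other non-terminals are unchanged:
  E → n S
  S → -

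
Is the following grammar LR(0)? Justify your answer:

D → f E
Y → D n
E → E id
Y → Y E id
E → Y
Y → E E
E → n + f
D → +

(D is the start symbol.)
No. Shift-reduce conflict between [D → f E .] and [D → . +]

A grammar is LR(0) if no state in the canonical LR(0) collection has:
  - both a shift item (dot before a terminal) and a complete item (shift-reduce conflict), or
  - two or more complete items (reduce-reduce conflict; the accept item [D' → D .] counts as a complete item here).

Augment with D' → D and build the canonical LR(0) collection (I0 = CLOSURE({[D' → . D]}), then GOTO on every symbol after a dot until no new states appear). It has 15 states:
  I0: { [D → . +], [D → . f E], [D' → . D] }  — shift
  I1: { [D → + .] }  — reduce
  I2: { [D' → D .] }  — accept
  I3: { [D → . +], [D → . f E], [D → f . E], [E → . E id], [E → . Y], [E → . n + f], [Y → . D n], [Y → . E E], [Y → . Y E id] }  — shift
  I4: { [Y → D . n] }  — shift
  I5: { [D → . +], [D → . f E], [D → f E .], [E → . E id], [E → . Y], [E → . n + f], [E → E . id], [Y → . D n], [Y → . E E], [Y → . Y E id], [Y → E . E] }  — shift, reduce
  I6: { [D → . +], [D → . f E], [E → . E id], [E → . Y], [E → . n + f], [E → Y .], [Y → . D n], [Y → . E E], [Y → . Y E id], [Y → Y . E id] }  — shift, reduce
  I7: { [E → n . + f] }  — shift
  I8: { [E → n + . f] }  — shift
  I9: { [E → n + f .] }  — reduce
  I10: { [D → . +], [D → . f E], [E → . E id], [E → . Y], [E → . n + f], [E → E . id], [Y → . D n], [Y → . E E], [Y → . Y E id], [Y → E . E], [Y → Y E . id] }  — shift
  I11: { [D → . +], [D → . f E], [E → . E id], [E → . Y], [E → . n + f], [E → E . id], [Y → . D n], [Y → . E E], [Y → . Y E id], [Y → E . E], [Y → E E .] }  — shift, reduce
  I12: { [E → E id .], [Y → Y E id .] }  — 2 reduces
  I13: { [E → E id .] }  — reduce
  I14: { [Y → D n .] }  — reduce

Conflict in state I5:
  Shift-reduce conflict between [D → f E .] and [D → . +]
So the grammar is NOT LR(0).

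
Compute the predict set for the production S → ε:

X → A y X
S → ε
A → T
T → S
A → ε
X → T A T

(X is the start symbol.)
PREDICT(S → ε) = (FIRST(RHS) \ {ε}) ∪ (FOLLOW(S) if ε ∈ FIRST(RHS), i.e. RHS ⇒* ε)
The right-hand side is ε (FIRST(ε) = { ε }), so the predict set is FOLLOW(S) = { $, 'y' }
PREDICT(S → ε) = { $, 'y' }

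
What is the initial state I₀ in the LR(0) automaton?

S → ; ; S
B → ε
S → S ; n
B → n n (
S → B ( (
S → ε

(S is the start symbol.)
First, augment the grammar with S' → S
I₀ = CLOSURE({ [S' → . S] }):
  [S' → . S] has the dot before S: add [S → . ; ; S], [S → . S ; n], [S → . B ( (], [S → .]
  [S → . B ( (] has the dot before B: add [B → .], [B → . n n (]
No further items can be added.

I₀ = { [B → . n n (], [B → .], [S → . ; ; S], [S → . B ( (], [S → . S ; n], [S → .], [S' → . S] }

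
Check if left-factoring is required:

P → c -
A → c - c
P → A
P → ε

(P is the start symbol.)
No, left-factoring is not needed

Left-factoring is needed when two productions for the same non-terminal
share a common prefix on the right-hand side.

Productions for P:
  P → c -
  P → A
  P → ε

No common prefixes found.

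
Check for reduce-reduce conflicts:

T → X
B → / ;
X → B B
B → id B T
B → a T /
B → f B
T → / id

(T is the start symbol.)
A reduce-reduce conflict occurs when an LR(0) state has two complete items [A → α .] and [B → β .] — both call for a reduction, and with no lookahead the parser cannot choose between them.

Augment with T' → T and build the canonical LR(0) collection (I0 = CLOSURE({[T' → . T]}), then GOTO on every symbol after a dot until no new states appear). It has 17 states:
  I0: { [B → . / ;], [B → . a T /], [B → . f B], [B → . id B T], [T → . / id], [T → . X], [T' → . T], [X → . B B] }  — shift
  I1: { [B → / . ;], [T → / . id] }  — shift
  I2: { [B → . / ;], [B → . a T /], [B → . f B], [B → . id B T], [X → B . B] }  — shift
  I3: { [T' → T .] }  — accept
  I4: { [T → X .] }  — reduce
  I5: { [B → . / ;], [B → . a T /], [B → . f B], [B → . id B T], [B → a . T /], [T → . / id], [T → . X], [X → . B B] }  — shift
  I6: { [B → . / ;], [B → . a T /], [B → . f B], [B → . id B T], [B → f . B] }  — shift
  I7: { [B → . / ;], [B → . a T /], [B → . f B], [B → . id B T], [B → id . B T] }  — shift
  I8: { [B → / . ;] }  — shift
  I9: { [B → . / ;], [B → . a T /], [B → . f B], [B → . id B T], [B → id B . T], [T → . / id], [T → . X], [X → . B B] }  — shift
  I10: { [B → id B T .] }  — reduce
  I11: { [B → / ; .] }  — reduce
  I12: { [B → f B .] }  — reduce
  I13: { [B → a T . /] }  — shift
  I14: { [B → a T / .] }  — reduce
  I15: { [X → B B .] }  — reduce
  I16: { [T → / id .] }  — reduce

No state contains more than one complete item.

Answer: No reduce-reduce conflicts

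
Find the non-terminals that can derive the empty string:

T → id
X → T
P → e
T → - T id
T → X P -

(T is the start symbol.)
There are no ε-productions, so no non-terminal can derive ε.
No non-terminals are nullable.

Answer: None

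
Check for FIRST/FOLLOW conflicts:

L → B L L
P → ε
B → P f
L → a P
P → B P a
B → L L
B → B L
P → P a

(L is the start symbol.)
Nullable non-terminals: P.
FIRST sets used below: FIRST(B) = { 'a', 'f' }, FIRST(P) = { 'a', 'f', ε }

P: nullable alternative(s) P → ε; FOLLOW(P) = { $, 'a', 'f' }
  P → ε: FIRST \ {ε} = { } — this is the only nullable alternative, skip
  P → B P a: FIRST \ {ε} = { 'a', 'f' } — overlaps FOLLOW(P) on { 'a', 'f' }: CONFLICT
  P → P a: FIRST \ {ε} = { 'a', 'f' } — overlaps FOLLOW(P) on { 'a', 'f' }: CONFLICT

B, L have no nullable alternative, so no FIRST/FOLLOW check is needed there.

So the grammar has 2 FIRST/FOLLOW conflicts (marked CONFLICT above).

Answer: Yes. P → B P a with FOLLOW(P) on { 'a', 'f' }; P → P a with FOLLOW(P) on { 'a', 'f' }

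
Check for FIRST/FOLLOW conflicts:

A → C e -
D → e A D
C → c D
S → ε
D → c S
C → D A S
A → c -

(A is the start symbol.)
No FIRST/FOLLOW conflicts.

Nullable non-terminals: S.
S has a nullable alternative but only one production, so nothing to check.

A, C, D have no nullable alternative, so no FIRST/FOLLOW check is needed there.

No FIRST/FOLLOW conflicts found.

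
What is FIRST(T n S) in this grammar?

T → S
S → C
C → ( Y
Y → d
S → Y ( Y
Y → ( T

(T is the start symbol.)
FIRST sets of the non-terminals involved (from the grammar, by fixed-point iteration):
  FIRST(T) = { '(', 'd' }

To compute FIRST(T n S), process the symbols left to right:
Symbol T is a non-terminal. Add FIRST(T) \ {ε} = { '(', 'd' }
T is not nullable (ε ∉ FIRST(T)), so stop here.
FIRST(T n S) = { '(', 'd' }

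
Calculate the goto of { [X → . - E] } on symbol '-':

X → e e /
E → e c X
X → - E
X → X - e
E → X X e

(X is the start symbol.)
{ [E → . X X e], [E → . e c X], [X → - . E], [X → . - E], [X → . X - e], [X → . e e /] }

GOTO(I, '-') = CLOSURE({ [A → αX.β] : [A → α.Xβ] ∈ I, X = '-' })

Items with dot before '-', with the dot advanced:
  [X → . - E] → [X → - . E]
Closure of the advanced items:
  [X → - . E] has the dot before E: add [E → . e c X], [E → . X X e]
  [E → . X X e] has the dot before X: add [X → . e e /], [X → . - E], [X → . X - e]

GOTO = { [E → . X X e], [E → . e c X], [X → - . E], [X → . - E], [X → . X - e], [X → . e e /] }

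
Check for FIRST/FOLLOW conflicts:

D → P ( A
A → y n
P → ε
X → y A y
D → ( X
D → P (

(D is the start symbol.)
Nullable non-terminals: P.
P has a nullable alternative but only one production, so nothing to check.

A, D, X have no nullable alternative, so no FIRST/FOLLOW check is needed there.

No FIRST/FOLLOW conflicts found.

Answer: No FIRST/FOLLOW conflicts.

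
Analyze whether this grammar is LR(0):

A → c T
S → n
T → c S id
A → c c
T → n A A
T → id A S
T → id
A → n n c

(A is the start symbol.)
A grammar is LR(0) if no state in the canonical LR(0) collection has:
  - both a shift item (dot before a terminal) and a complete item (shift-reduce conflict), or
  - two or more complete items (reduce-reduce conflict; the accept item [A' → A .] counts as a complete item here).

Augment with A' → A and build the canonical LR(0) collection (I0 = CLOSURE({[A' → . A]}), then GOTO on every symbol after a dot until no new states appear). It has 17 states:
  I0: { [A → . c T], [A → . c c], [A → . n n c], [A' → . A] }  — shift
  I1: { [A' → A .] }  — accept
  I2: { [A → c . T], [A → c . c], [T → . c S id], [T → . id A S], [T → . id], [T → . n A A] }  — shift
  I3: { [A → n . n c] }  — shift
  I4: { [A → n n . c] }  — shift
  I5: { [A → n n c .] }  — reduce
  I6: { [A → c T .] }  — reduce
  I7: { [A → c c .], [S → . n], [T → c . S id] }  — shift, reduce
  I8: { [A → . c T], [A → . c c], [A → . n n c], [T → id . A S], [T → id .] }  — shift, reduce
  I9: { [A → . c T], [A → . c c], [A → . n n c], [T → n . A A] }  — shift
  I10: { [A → . c T], [A → . c c], [A → . n n c], [T → n A . A] }  — shift
  I11: { [T → n A A .] }  — reduce
  I12: { [S → . n], [T → id A . S] }  — shift
  I13: { [T → id A S .] }  — reduce
  I14: { [S → n .] }  — reduce
  I15: { [T → c S . id] }  — shift
  I16: { [T → c S id .] }  — reduce

Conflict in state I7:
  Shift-reduce conflict between [A → c c .] and [S → . n]
So the grammar is NOT LR(0).

Answer: No. Shift-reduce conflict between [A → c c .] and [S → . n]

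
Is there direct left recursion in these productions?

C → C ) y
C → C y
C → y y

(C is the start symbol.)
C → C ) y: LEFT RECURSIVE (starts with C)
C → C y: LEFT RECURSIVE (starts with C)
C → y y: starts with y

The grammar has direct left recursion on: C.

Answer: Yes, C is left-recursive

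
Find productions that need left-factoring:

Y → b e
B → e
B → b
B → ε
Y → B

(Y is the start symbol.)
No, left-factoring is not needed

Left-factoring is needed when two productions for the same non-terminal
share a common prefix on the right-hand side.

Productions for Y:
  Y → b e
  Y → B
Productions for B:
  B → e
  B → b
  B → ε

No common prefixes found.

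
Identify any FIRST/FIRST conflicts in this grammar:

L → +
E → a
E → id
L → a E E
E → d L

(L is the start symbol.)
No FIRST/FIRST conflicts.

Productions for L:
  L → +: FIRST = { '+' }
  L → a E E: FIRST = { 'a' }
Productions for E:
  E → a: FIRST = { 'a' }
  E → id: FIRST = { 'id' }
  E → d L: FIRST = { 'd' }

All alternatives of each non-terminal have pairwise disjoint FIRST sets.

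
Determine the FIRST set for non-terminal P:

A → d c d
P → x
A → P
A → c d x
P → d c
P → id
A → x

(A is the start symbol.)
{ 'd', 'id', 'x' }

To compute FIRST(P), examine every production with P on the left-hand side, reading each right-hand side left to right until a non-nullable symbol is reached.

From P → x:
  - x is a terminal: add 'x' and stop
From P → d c:
  - d is a terminal: add 'd' and stop
From P → id:
  - id is a terminal: add 'id' and stop

Collecting: FIRST(P) = { 'd', 'id', 'x' }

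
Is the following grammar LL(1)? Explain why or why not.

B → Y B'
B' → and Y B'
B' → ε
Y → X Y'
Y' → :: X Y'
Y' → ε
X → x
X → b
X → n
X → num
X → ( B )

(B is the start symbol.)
Yes, the grammar is LL(1).

A grammar is LL(1) if for each non-terminal N with multiple productions, the predict sets of those productions are pairwise disjoint, where PREDICT(N → α) = (FIRST(α) \ {ε}) ∪ (FOLLOW(N) if α ⇒* ε).

Relevant sets:
  FOLLOW(B') = { $, ')' }
  FOLLOW(Y') = { $, ')', 'and' }

For B':
  PREDICT(B' → and Y B') = { 'and' }
  PREDICT(B' → ε) = { $, ')' }
For Y':
  PREDICT(Y' → :: X Y') = { '::' }
  PREDICT(Y' → ε) = { $, ')', 'and' }
For X:
  PREDICT(X → x) = { 'x' }
  PREDICT(X → b) = { 'b' }
  PREDICT(X → n) = { 'n' }
  PREDICT(X → num) = { 'num' }
  PREDICT(X → '(' B ')') = { '(' }
B, Y have a single production, so nothing to check there.

All predict sets are disjoint. The grammar IS LL(1).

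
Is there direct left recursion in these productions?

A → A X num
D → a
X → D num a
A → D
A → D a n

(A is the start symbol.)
A → A X num: LEFT RECURSIVE (starts with A)
D → a: starts with a
X → D num a: starts with D
A → D: starts with D
A → D a n: starts with D

The grammar has direct left recursion on: A.

Answer: Yes, A is left-recursive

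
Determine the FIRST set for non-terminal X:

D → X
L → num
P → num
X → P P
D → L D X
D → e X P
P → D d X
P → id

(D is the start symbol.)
To compute FIRST(X), examine every production with X on the left-hand side, reading each right-hand side left to right until a non-nullable symbol is reached.

FIRST sets of the other non-terminals involved (by the same procedure, iterated to a fixed point):
  FIRST(P) = { 'e', 'id', 'num' }

From X → P P:
  - P is a non-terminal: add FIRST(P) \ {ε} = { 'e', 'id', 'num' }
    P is not nullable, so stop

Collecting: FIRST(X) = { 'e', 'id', 'num' }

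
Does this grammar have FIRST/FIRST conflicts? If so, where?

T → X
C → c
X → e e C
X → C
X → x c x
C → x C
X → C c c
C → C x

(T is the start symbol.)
Yes. C → c / C → C x on { 'c' }; C → x C / C → C x on { 'x' }; X → C / X → x c x on { 'x' }; X → C / X → C c c on { 'c', 'x' }; X → x c x / X → C c c on { 'x' }

A FIRST/FIRST conflict occurs when two productions N → α and N → β for the same non-terminal have FIRST(α) ∩ FIRST(β) ≠ ∅ (with ε ∈ FIRST of a nullable right-hand side, so two nullable alternatives also conflict).

FIRST sets of the non-terminals at (or reachable through a nullable prefix from) the front of some alternative:
  FIRST(C) = { 'c', 'x' }

Productions for C:
  C → c: FIRST = { 'c' }
  C → x C: FIRST = { 'x' }
  C → C x: FIRST = { 'c', 'x' }
Productions for X:
  X → e e C: FIRST = { 'e' }
  X → C: FIRST = { 'c', 'x' }
  X → x c x: FIRST = { 'x' }
  X → C c c: FIRST = { 'c', 'x' }
T has only one production, so no FIRST/FIRST conflict is possible there.

Conflict for C: C → c and C → C x
  Overlap: { 'c' }
Conflict for C: C → x C and C → C x
  Overlap: { 'x' }
Conflict for X: X → C and X → x c x
  Overlap: { 'x' }
Conflict for X: X → C and X → C c c
  Overlap: { 'c', 'x' }
Conflict for X: X → x c x and X → C c c
  Overlap: { 'x' }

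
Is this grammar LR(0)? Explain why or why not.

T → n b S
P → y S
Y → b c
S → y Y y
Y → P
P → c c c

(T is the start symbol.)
Yes, the grammar is LR(0)

Augment with T' → T and build the canonical LR(0) collection (I0 = CLOSURE({[T' → . T]}), then GOTO on every symbol after a dot until no new states appear). It has 16 states:
  I0: { [T → . n b S], [T' → . T] }  — shift
  I1: { [T' → T .] }  — accept
  I2: { [T → n . b S] }  — shift
  I3: { [S → . y Y y], [T → n b . S] }  — shift
  I4: { [T → n b S .] }  — reduce
  I5: { [P → . c c c], [P → . y S], [S → y . Y y], [Y → . P], [Y → . b c] }  — shift
  I6: { [Y → P .] }  — reduce
  I7: { [S → y Y . y] }  — shift
  I8: { [Y → b . c] }  — shift
  I9: { [P → c . c c] }  — shift
  I10: { [P → y . S], [S → . y Y y] }  — shift
  I11: { [P → y S .] }  — reduce
  I12: { [P → c c . c] }  — shift
  I13: { [P → c c c .] }  — reduce
  I14: { [Y → b c .] }  — reduce
  I15: { [S → y Y y .] }  — reduce

Every state is either a pure shift/goto state or contains exactly one complete item and nothing to shift — no conflicts. The grammar is LR(0).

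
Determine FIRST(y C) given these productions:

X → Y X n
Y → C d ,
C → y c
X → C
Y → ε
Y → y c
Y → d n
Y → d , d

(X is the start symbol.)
To compute FIRST(y C), process the symbols left to right:
Symbol y is a terminal. Add 'y' and stop.
FIRST(y C) = { 'y' }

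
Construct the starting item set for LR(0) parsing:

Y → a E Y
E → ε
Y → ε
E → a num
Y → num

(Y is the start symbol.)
{ [Y → . a E Y], [Y → . num], [Y → .], [Y' → . Y] }

First, augment the grammar with Y' → Y
I₀ = CLOSURE({ [Y' → . Y] }):
  [Y' → . Y] has the dot before Y: add [Y → . a E Y], [Y → .], [Y → . num]
No further items can be added.

I₀ = { [Y → . a E Y], [Y → . num], [Y → .], [Y' → . Y] }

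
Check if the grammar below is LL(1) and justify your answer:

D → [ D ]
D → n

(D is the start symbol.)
For D:
  PREDICT(D → '[' D ']') = { '[' }
  PREDICT(D → n) = { 'n' }

All predict sets are disjoint. The grammar IS LL(1).

Answer: Yes, the grammar is LL(1).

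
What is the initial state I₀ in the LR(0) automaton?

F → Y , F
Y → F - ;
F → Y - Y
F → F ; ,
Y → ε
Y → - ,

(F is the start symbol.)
First, augment the grammar with F' → F
I₀ = CLOSURE({ [F' → . F] }):
  [F' → . F] has the dot before F: add [F → . Y , F], [F → . Y - Y], [F → . F ; ,]
  [F → . Y , F] has the dot before Y: add [Y → . F - ;], [Y → .], [Y → . - ,]
No further items can be added.

I₀ = { [F → . F ; ,], [F → . Y , F], [F → . Y - Y], [F' → . F], [Y → . - ,], [Y → . F - ;], [Y → .] }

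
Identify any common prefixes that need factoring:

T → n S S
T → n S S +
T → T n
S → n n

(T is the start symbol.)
Yes, T has productions with common prefix 'n S S'

Left-factoring is needed when two productions for the same non-terminal
share a common prefix on the right-hand side.

Productions for T:
  T → n S S
  T → n S S +
  T → T n

Found common prefix 'n S S' in productions for T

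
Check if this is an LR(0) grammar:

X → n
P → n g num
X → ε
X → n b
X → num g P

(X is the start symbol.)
No. Shift-reduce conflict between [X → .] and [X → . n]

Augment with X' → X and build the canonical LR(0) collection (I0 = CLOSURE({[X' → . X]}), then GOTO on every symbol after a dot until no new states appear). It has 10 states:
  I0: { [X → . n b], [X → . n], [X → . num g P], [X → .], [X' → . X] }  — shift, reduce
  I1: { [X' → X .] }  — accept
  I2: { [X → n . b], [X → n .] }  — shift, reduce
  I3: { [X → num . g P] }  — shift
  I4: { [P → . n g num], [X → num g . P] }  — shift
  I5: { [X → num g P .] }  — reduce
  I6: { [P → n . g num] }  — shift
  I7: { [P → n g . num] }  — shift
  I8: { [P → n g num .] }  — reduce
  I9: { [X → n b .] }  — reduce

Conflict in state I0:
  Shift-reduce conflict between [X → .] and [X → . n]
So the grammar is NOT LR(0).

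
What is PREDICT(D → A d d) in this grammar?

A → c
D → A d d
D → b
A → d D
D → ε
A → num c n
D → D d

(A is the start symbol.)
PREDICT(D → A d d) = (FIRST(RHS) \ {ε}) ∪ (FOLLOW(D) if ε ∈ FIRST(RHS), i.e. RHS ⇒* ε)
FIRST(A) = { 'c', 'd', 'num' }
FIRST(A d d) = { 'c', 'd', 'num' }
ε ∉ FIRST(A d d), so FOLLOW(D) is not added.
PREDICT(D → A d d) = { 'c', 'd', 'num' }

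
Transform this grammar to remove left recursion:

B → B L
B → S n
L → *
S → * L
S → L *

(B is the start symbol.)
B is directly left-recursive. The standard transformation for
  A → A α₁ | ... | A α_m | β₁ | ... | β_n
is
  A  → β₁ A' | ... | β_n A'
  A' → α₁ A' | ... | α_m A' | ε

B → S n becomes B → S n B'
B → B L becomes B' → L B'
Add B' → ε

Productions for other non-terminals are unchanged:
  L → *
  S → * L
  S → L *

Resulting grammar:
B → S n B'
B' → L B'
B' → ε
L → *
S → * L
S → L *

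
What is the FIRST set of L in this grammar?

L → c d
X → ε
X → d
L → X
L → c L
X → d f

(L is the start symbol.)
{ 'c', 'd', ε }

To compute FIRST(L), examine every production with L on the left-hand side, reading each right-hand side left to right until a non-nullable symbol is reached.

FIRST sets of the other non-terminals involved (by the same procedure, iterated to a fixed point):
  FIRST(X) = { 'd', ε }

From L → c d:
  - c is a terminal: add 'c' and stop
From L → X:
  - X is a non-terminal: add FIRST(X) \ {ε} = { 'd' }
    X is nullable and nothing follows, so the whole right-hand side can vanish: ε ∈ FIRST(L)
From L → c L:
  - c is a terminal: add 'c' and stop

Collecting: FIRST(L) = { 'c', 'd', ε }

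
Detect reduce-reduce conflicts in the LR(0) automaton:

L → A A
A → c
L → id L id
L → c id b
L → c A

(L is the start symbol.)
No reduce-reduce conflicts

Augment with L' → L and build the canonical LR(0) collection (I0 = CLOSURE({[L' → . L]}), then GOTO on every symbol after a dot until no new states appear). It has 12 states:
  I0: { [A → . c], [L → . A A], [L → . c A], [L → . c id b], [L → . id L id], [L' → . L] }  — shift
  I1: { [A → . c], [L → A . A] }  — shift
  I2: { [L' → L .] }  — accept
  I3: { [A → . c], [A → c .], [L → c . A], [L → c . id b] }  — shift, reduce
  I4: { [A → . c], [L → . A A], [L → . c A], [L → . c id b], [L → . id L id], [L → id . L id] }  — shift
  I5: { [L → id L . id] }  — shift
  I6: { [L → id L id .] }  — reduce
  I7: { [L → c A .] }  — reduce
  I8: { [A → c .] }  — reduce
  I9: { [L → c id . b] }  — shift
  I10: { [L → c id b .] }  — reduce
  I11: { [L → A A .] }  — reduce

No state contains more than one complete item.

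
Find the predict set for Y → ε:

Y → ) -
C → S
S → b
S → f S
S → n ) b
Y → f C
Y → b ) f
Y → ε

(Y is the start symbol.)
PREDICT(Y → ε) = (FIRST(RHS) \ {ε}) ∪ (FOLLOW(Y) if ε ∈ FIRST(RHS), i.e. RHS ⇒* ε)
The right-hand side is ε (FIRST(ε) = { ε }), so the predict set is FOLLOW(Y) = { $ }
PREDICT(Y → ε) = { $ }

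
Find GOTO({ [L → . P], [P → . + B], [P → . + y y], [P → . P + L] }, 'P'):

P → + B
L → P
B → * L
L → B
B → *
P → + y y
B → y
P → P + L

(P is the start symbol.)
{ [L → P .], [P → P . + L] }

GOTO(I, 'P') = CLOSURE({ [A → αX.β] : [A → α.Xβ] ∈ I, X = 'P' })

Items with dot before 'P', with the dot advanced:
  [L → . P] → [L → P .]
  [P → . P + L] → [P → P . + L]
Closure adds nothing (no advanced item has the dot before a non-terminal).

GOTO = { [L → P .], [P → P . + L] }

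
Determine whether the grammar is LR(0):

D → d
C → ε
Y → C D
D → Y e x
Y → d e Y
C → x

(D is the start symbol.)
No. Shift-reduce conflict between [C → .] and [C → . x]

A grammar is LR(0) if no state in the canonical LR(0) collection has:
  - both a shift item (dot before a terminal) and a complete item (shift-reduce conflict), or
  - two or more complete items (reduce-reduce conflict; the accept item [D' → D .] counts as a complete item here).

Augment with D' → D and build the canonical LR(0) collection (I0 = CLOSURE({[D' → . D]}), then GOTO on every symbol after a dot until no new states appear). It has 12 states:
  I0: { [C → . x], [C → .], [D → . Y e x], [D → . d], [D' → . D], [Y → . C D], [Y → . d e Y] }  — shift, reduce
  I1: { [C → . x], [C → .], [D → . Y e x], [D → . d], [Y → . C D], [Y → . d e Y], [Y → C . D] }  — shift, reduce
  I2: { [D' → D .] }  — accept
  I3: { [D → Y . e x] }  — shift
  I4: { [D → d .], [Y → d . e Y] }  — shift, reduce
  I5: { [C → x .] }  — reduce
  I6: { [C → . x], [C → .], [Y → . C D], [Y → . d e Y], [Y → d e . Y] }  — shift, reduce
  I7: { [Y → d e Y .] }  — reduce
  I8: { [Y → d . e Y] }  — shift
  I9: { [D → Y e . x] }  — shift
  I10: { [D → Y e x .] }  — reduce
  I11: { [Y → C D .] }  — reduce

Conflict in state I0:
  Shift-reduce conflict between [C → .] and [C → . x]
So the grammar is NOT LR(0).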